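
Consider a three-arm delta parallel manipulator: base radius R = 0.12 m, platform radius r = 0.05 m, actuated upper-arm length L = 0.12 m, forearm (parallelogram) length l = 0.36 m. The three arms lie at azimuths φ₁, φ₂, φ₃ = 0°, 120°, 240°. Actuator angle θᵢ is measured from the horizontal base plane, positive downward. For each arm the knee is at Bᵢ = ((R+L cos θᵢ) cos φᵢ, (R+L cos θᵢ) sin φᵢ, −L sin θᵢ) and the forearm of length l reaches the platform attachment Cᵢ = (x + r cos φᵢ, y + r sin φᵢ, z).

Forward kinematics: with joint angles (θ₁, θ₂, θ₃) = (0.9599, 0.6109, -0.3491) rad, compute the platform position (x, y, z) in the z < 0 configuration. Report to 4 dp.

arm 1 at φ=0.0°: e+L cos θ1 = 0.1388;  S1 = (0.1388, 0.0000, -0.0983)
φ2=120.0°: virtual centre (-0.0841, 0.1457, -0.0688), radius l
arm 3 at φ=240.0°: e+L cos θ3 = 0.1828;  S3 = (-0.0914, -0.1583, 0.0410)
eliminate P² terms by subtracting sphere 1 from 2 and 3
plane₁₂: -0.4460x+0.2915y+0.0589z = 0.0041
det = 0.2754;  x = -0.0113+0.3627z,  y = -0.0031+0.3528z
sphere 1 gives Az²+Bz+C=0 with A=1.2560, B=0.0856, C=-0.0974;  B²−4AC=0.4967;  roots -0.3146, 0.2465;  negative root z = -0.3146
x = -0.1254, y = -0.1141

(-0.1254, -0.1141, -0.3146)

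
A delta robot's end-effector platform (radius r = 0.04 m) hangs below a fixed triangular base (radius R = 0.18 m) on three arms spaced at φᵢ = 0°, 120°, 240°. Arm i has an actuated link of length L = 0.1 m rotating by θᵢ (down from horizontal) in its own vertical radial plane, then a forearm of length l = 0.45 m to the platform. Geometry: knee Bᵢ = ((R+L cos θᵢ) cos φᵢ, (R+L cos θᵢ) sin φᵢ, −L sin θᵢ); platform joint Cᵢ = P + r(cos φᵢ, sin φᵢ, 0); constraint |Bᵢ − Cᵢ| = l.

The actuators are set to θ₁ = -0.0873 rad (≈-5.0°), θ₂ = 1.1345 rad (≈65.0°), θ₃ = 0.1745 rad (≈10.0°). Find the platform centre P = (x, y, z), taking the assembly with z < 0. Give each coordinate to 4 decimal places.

(0.0928, -0.1097, -0.4023)

φ1=0.0°: virtual centre (0.2396, 0.0000, 0.0087), radius l
O2 = (0.1823·cos120.0°, 0.1823·sin120.0°, -0.0906) = (-0.0911, 0.1578, -0.0906)
arm 3 at φ=240.0°: (R−r)+L cos θ3 = 0.2385;  O3 = (-0.1192, -0.2065, -0.0174)
eliminate P² terms by subtracting sphere 1 from 2 and 3
linear system: -0.6615x+0.3157y = -0.0161−-0.1987z; -0.7177x+-0.4131y = -0.0003−-0.0522z
Cramer: x(z) = 0.0135-0.1972z;  y(z) = -0.0226+0.2163z
sphere 1 gives Az²+Bz+C=0 with A=1.0857, B=0.0619, C=-0.1508;  B²−4AC=0.6586;  roots -0.4023, 0.3452;  negative root z = -0.4023
x = 0.0928, y = -0.1097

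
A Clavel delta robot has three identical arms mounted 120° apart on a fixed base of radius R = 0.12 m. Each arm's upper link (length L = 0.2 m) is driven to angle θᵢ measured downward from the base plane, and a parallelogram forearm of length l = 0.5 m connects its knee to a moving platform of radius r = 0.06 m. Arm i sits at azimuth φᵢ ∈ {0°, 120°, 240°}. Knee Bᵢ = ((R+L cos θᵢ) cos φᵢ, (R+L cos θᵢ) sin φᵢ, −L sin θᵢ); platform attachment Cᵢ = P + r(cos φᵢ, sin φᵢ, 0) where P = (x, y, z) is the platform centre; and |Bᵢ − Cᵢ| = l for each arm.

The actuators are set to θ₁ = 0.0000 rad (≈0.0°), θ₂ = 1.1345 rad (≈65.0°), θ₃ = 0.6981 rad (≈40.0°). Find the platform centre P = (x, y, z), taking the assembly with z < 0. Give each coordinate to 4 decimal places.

(0.2391, -0.1222, -0.4844)

arm 1 at φ=0.0°: ρ1 = 0.2600;  O1 = (0.2600, 0.0000, 0.0000)
O2 = (0.1445·cos120.0°, 0.1445·sin120.0°, -0.1813) = (-0.0723, 0.1252, -0.1813)
O3 = (0.2132·cos240.0°, 0.2132·sin240.0°, -0.1286) = (-0.1066, -0.1846, -0.1286)
|O₂|²−|O₁|² = -0.0139;  |O₃|²−|O₁|² = -0.0056
plane₁₂: -0.6645x+0.2503y+-0.3625z = -0.0139
Cramer: x(z) = 0.0152-0.4622z;  y(z) = -0.0150+0.2214z
quadratic in z: (1.2626)z²+(0.2196)z+(-0.1899)=0, √Δ=1.0035 → z ∈ {-0.4844, 0.3104}; z = -0.4844 (taking z<0)
x = 0.2391, y = -0.1222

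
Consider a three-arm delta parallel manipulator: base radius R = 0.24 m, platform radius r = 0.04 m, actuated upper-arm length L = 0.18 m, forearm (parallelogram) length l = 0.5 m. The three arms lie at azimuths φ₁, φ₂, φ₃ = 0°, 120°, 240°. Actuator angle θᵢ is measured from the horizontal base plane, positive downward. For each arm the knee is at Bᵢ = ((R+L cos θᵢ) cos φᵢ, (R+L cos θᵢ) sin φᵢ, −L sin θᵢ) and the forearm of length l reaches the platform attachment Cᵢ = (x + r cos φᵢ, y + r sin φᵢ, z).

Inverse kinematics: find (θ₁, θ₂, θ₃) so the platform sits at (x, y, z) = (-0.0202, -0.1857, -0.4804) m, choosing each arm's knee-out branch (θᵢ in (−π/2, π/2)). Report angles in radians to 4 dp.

θ₁ = 0.9597, θ₂ = 1.3961, θ₃ = 0.1745

rotate P by −φ1: (-0.0202, -0.1857, -0.4804)
  A=0.2202, B=-0.4804, C=(l²−L²−A²−y'²−z²)/(2L)=-0.2671
  √(A²+B²)=0.5285;  θ1 = -1.1410+2.1007 ≈ 0.9597
arm 2 (φ=120.0°): x'=-0.1507, y'=0.1103
  e−x'=0.3507;  (l²−L²−(e−x')²−y'²−z²)/2L = -0.4121
  θ2 = atan2(B,A) + arccos(C/0.5948) = 1.3961
arm 3 (φ=240.0°): x'=0.1709, y'=0.0754
  e−x'=0.0291;  (l²−L²−(e−x')²−y'²−z²)/2L = -0.0547
  √(A²+B²)=0.4813;  θ3 = -1.5103+1.6848 ≈ 0.1745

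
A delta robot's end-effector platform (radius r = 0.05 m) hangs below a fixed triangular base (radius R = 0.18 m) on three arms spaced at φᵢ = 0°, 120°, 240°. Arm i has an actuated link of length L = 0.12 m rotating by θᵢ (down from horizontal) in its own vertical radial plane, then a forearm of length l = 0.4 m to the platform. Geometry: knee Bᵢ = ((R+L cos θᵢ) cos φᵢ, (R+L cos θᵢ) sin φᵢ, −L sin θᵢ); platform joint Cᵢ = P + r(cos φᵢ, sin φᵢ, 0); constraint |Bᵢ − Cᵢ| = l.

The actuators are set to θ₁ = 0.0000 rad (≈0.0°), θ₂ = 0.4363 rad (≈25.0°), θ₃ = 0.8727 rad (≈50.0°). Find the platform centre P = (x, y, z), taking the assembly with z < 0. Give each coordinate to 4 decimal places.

(0.0826, 0.0524, -0.3595)

arm 1 at φ=0.0°: e+L cos θ1 = 0.2500;  S1 = (0.2500, 0.0000, 0.0000)
S2 = (0.2388·cos120.0°, 0.2388·sin120.0°, -0.0507) = (-0.1194, 0.2068, -0.0507)
φ3=240.0°: virtual centre (-0.1036, -0.1794, -0.0919), radius l
eliminate P² terms by subtracting sphere 1 from 2 and 3
[-0.7388 0.4135 -0.1014]·P = -0.0029;  [-0.7071 -0.3588 -0.1839]·P = -0.0111
Cramer: x(z) = 0.0101-0.2017z;  y(z) = 0.0111-0.1150z
quadratic in z: (1.0539)z²+(0.0942)z+(-0.1023)=0, √Δ=0.6636 → z ∈ {-0.3595, 0.2701}; z = -0.3595 (taking z<0)
x = 0.0826, y = 0.0524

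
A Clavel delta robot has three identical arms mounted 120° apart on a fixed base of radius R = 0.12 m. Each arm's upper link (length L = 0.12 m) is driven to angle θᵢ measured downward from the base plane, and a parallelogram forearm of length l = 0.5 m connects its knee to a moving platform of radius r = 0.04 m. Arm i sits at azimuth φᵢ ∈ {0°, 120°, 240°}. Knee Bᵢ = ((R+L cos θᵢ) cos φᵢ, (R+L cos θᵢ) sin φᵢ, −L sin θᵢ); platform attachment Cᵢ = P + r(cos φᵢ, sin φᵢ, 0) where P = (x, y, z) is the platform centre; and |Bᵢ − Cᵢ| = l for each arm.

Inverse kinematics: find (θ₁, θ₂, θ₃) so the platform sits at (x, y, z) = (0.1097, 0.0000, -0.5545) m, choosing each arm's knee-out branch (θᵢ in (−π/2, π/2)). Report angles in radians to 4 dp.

φ1=0.0° → target in arm frame (0.1097, 0.0000)
  A=-0.0297, B=-0.5545, C=(l²−L²−A²−y'²−z²)/(2L)=-0.3031
  √(A²+B²)=0.5553;  θ1 = -1.6243+2.1483 ≈ 0.5240
arm 2 (φ=120.0°): x'=-0.0548, y'=-0.0950
  e−x'=0.1348;  (l²−L²−(e−x')²−y'²−z²)/2L = -0.4128
  √(A²+B²)=0.5707;  θ2 = -1.3322+2.3796 ≈ 1.0473
arm 3 (φ=240.0°): x'=-0.0549, y'=0.0950
  A=0.1349, B=-0.5545, C=(l²−L²−A²−y'²−z²)/(2L)=-0.4128
  γ=atan2(-0.5545,0.1349)=-1.3322;  ψ=arccos(-0.7234)=2.3796;  θ3=γ+ψ≈1.0473

θ₁ = 0.5240, θ₂ = 1.0473, θ₃ = 1.0473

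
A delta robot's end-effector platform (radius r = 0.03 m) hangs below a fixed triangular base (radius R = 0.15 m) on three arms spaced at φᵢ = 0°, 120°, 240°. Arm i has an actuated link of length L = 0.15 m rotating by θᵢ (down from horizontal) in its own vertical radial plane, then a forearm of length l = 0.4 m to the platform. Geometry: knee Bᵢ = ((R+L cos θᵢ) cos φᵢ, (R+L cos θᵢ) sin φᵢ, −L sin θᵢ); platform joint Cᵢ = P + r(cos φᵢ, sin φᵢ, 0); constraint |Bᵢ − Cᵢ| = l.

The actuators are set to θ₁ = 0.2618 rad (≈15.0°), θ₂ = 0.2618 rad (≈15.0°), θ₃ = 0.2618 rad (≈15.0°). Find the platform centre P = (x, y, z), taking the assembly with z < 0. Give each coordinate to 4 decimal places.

arm 1 at φ=0.0°: (R−r)+L cos θ1 = 0.2649;  centre 1 = (0.2649, 0.0000, -0.0388)
centre 2 = (0.2649·cos120.0°, 0.2649·sin120.0°, -0.0388) = (-0.1324, 0.2294, -0.0388)
arm 3 at φ=240.0°: (R−r)+L cos θ3 = 0.2649;  centre 3 = (-0.1324, -0.2294, -0.0388)
subtract pairs → two planes through P
[-0.7947 0.4588 0.0000]·P = 0.0000;  [-0.7947 -0.4588 0.0000]·P = 0.0000
Cramer: x(z) = 0.0000+0.0000z;  y(z) = 0.0000+0.0000z
sphere 1 gives Az²+Bz+C=0 with A=1.0000, B=0.0776, C=-0.0883;  B²−4AC=0.3593;  roots -0.3385, 0.2609;  negative root z = -0.3385
x = 0.0000, y = 0.0000

(0.0000, 0.0000, -0.3385)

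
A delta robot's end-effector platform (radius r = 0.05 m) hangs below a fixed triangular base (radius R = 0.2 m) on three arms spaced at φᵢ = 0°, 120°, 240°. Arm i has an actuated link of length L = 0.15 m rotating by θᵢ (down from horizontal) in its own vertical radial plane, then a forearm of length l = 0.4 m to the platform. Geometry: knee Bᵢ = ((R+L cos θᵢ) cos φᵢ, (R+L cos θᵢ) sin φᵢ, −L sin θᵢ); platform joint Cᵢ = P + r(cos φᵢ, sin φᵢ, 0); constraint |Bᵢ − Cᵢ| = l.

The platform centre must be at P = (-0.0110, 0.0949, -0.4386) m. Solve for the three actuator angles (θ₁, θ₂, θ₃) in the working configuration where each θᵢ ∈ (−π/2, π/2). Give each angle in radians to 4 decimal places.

φ1=0.0° → target in arm frame (-0.0110, 0.0949)
  A cos θ + B sin θ = C:  0.1610·cos θ + -0.4386·sin θ = -0.2993
  √(A²+B²)=0.4672;  θ1 = -1.2190+2.2661 ≈ 1.0472
arm 2 (φ=120.0°): x'=0.0877, y'=-0.0379
  A=0.0623, B=-0.4386, C=(l²−L²−A²−y'²−z²)/(2L)=-0.2006
  θ2 = atan2(B,A) + arccos(C/0.4430) = 0.6111
rotate P by −φ3: (-0.0767, -0.0570, -0.4386)
  A cos θ + B sin θ = C:  0.2267·cos θ + -0.4386·sin θ = -0.3650
  θ3 = atan2(B,A) + arccos(C/0.4937) = 1.3091

θ₁ = 1.0472, θ₂ = 0.6111, θ₃ = 1.3091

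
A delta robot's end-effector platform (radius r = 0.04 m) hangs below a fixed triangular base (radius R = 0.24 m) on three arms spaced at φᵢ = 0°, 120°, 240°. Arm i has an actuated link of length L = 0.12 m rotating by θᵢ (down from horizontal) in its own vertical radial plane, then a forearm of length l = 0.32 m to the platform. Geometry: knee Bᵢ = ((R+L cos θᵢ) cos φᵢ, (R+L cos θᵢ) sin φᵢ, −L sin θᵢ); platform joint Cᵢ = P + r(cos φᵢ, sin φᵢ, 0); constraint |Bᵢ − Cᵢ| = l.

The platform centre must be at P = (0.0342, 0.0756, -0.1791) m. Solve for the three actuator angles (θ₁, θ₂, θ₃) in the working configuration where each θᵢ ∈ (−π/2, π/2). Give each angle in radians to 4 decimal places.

rotate P by −φ1: (0.0342, 0.0756, -0.1791)
  A cos θ + B sin θ = C:  0.1658·cos θ + -0.1791·sin θ = 0.0947
  √(A²+B²)=0.2441;  θ1 = -0.8239+1.1725 ≈ 0.3486
arm 2 (φ=120.0°): x'=0.0484, y'=-0.0674
  A cos θ + B sin θ = C:  0.1516·cos θ + -0.1791·sin θ = 0.1183
  √(A²+B²)=0.2347;  θ2 = -0.8683+1.0425 ≈ 0.1743
arm 3 (φ=240.0°): x'=-0.0826, y'=-0.0082
  e−x'=0.2826;  (l²−L²−(e−x')²−y'²−z²)/2L = -0.1000
  γ=atan2(-0.1791,0.2826)=-0.5649;  ψ=arccos(-0.2988)=1.8742;  θ3=γ+ψ≈1.3093

θ₁ = 0.3486, θ₂ = 0.1743, θ₃ = 1.3093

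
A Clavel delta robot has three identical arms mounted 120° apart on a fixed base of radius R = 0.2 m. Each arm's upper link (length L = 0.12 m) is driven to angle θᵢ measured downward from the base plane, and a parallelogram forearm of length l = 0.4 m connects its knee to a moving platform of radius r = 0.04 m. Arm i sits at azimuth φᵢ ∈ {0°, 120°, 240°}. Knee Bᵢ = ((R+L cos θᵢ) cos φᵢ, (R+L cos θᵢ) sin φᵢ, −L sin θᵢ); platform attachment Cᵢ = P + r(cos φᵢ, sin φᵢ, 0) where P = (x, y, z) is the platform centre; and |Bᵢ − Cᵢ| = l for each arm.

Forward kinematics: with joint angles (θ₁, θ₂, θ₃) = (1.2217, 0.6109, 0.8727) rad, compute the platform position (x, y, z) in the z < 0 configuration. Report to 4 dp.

φ1=0.0°: virtual centre (0.2010, 0.0000, -0.1128), radius l
arm 2 at φ=120.0°: ρ2 = 0.2583;  O2 = (-0.1291, 0.2237, -0.0688)
φ3=240.0°: virtual centre (-0.1186, -0.2054, -0.0919), radius l
subtract pairs → two planes through P
[-0.6604 0.4474 0.0879]·P = 0.0183;  [-0.6392 -0.4107 0.0417]·P = 0.0115
Cramer: x(z) = -0.0228+0.0982z;  y(z) = 0.0073-0.0514z
quadratic in z: (1.0123)z²+(0.1808)z+(-0.0971)=0, √Δ=0.6527 → z ∈ {-0.4117, 0.2331}; z = -0.4117 (taking z<0)
x = -0.0632, y = 0.0285

(-0.0632, 0.0285, -0.4117)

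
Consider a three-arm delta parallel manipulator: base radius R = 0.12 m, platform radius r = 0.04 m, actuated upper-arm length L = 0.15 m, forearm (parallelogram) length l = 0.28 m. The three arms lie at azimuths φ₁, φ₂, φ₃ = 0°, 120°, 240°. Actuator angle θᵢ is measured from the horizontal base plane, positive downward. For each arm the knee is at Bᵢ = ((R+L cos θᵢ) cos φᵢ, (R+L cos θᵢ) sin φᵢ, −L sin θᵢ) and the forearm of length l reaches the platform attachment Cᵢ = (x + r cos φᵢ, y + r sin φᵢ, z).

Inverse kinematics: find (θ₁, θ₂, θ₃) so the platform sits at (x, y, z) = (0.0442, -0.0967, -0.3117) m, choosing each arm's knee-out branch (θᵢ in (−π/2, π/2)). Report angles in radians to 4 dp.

θ₁ = 0.6983, θ₂ = 1.3090, θ₃ = 0.6105

rotate P by −φ1: (0.0442, -0.0967, -0.3117)
  A cos θ + B sin θ = C:  0.0358·cos θ + -0.3117·sin θ = -0.1730
  θ1 = atan2(B,A) + arccos(C/0.3137) = 0.6983
φ2=120.0° → target in arm frame (-0.1058, 0.0101)
  A=0.1858, B=-0.3117, C=(l²−L²−A²−y'²−z²)/(2L)=-0.2530
  √(A²+B²)=0.3629;  θ2 = -1.0332+2.3422 ≈ 1.3090
φ3=240.0° → target in arm frame (0.0616, 0.0866)
  A cos θ + B sin θ = C:  0.0184·cos θ + -0.3117·sin θ = -0.1637
  γ=atan2(-0.3117,0.0184)=-1.5120;  ψ=arccos(-0.5242)=2.1225;  θ3=γ+ψ≈0.6105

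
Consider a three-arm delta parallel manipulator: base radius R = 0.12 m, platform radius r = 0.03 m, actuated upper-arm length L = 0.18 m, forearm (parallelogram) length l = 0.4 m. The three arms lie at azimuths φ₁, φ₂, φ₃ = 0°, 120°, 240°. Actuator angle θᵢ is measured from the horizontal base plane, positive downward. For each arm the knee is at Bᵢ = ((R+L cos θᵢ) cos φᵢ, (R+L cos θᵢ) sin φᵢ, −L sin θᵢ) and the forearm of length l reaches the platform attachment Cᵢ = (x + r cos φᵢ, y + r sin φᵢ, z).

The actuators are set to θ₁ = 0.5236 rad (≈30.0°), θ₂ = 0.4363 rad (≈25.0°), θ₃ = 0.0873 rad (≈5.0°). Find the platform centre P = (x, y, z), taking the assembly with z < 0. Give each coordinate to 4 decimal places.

(-0.0449, -0.0504, -0.3600)

φ1=0.0°: virtual centre (0.2459, 0.0000, -0.0900), radius l
centre 2 = (0.2531·cos120.0°, 0.2531·sin120.0°, -0.0761) = (-0.1266, 0.2192, -0.0761)
centre 3 = (0.2693·cos240.0°, 0.2693·sin240.0°, -0.0157) = (-0.1347, -0.2332, -0.0157)
|centre ₂|²−|centre ₁|² = 0.0013;  |centre ₃|²−|centre ₁|² = 0.0042
plane₁₂: -0.7449x+0.4384y+0.0279z = 0.0013
det = 0.6812;  x = -0.0036+0.1147z,  y = -0.0032+0.1314z
sphere 1 gives Az²+Bz+C=0 with A=1.0304, B=0.1219, C=-0.0896;  B²−4AC=0.3843;  roots -0.3600, 0.2417;  negative root z = -0.3600
x = -0.0449, y = -0.0504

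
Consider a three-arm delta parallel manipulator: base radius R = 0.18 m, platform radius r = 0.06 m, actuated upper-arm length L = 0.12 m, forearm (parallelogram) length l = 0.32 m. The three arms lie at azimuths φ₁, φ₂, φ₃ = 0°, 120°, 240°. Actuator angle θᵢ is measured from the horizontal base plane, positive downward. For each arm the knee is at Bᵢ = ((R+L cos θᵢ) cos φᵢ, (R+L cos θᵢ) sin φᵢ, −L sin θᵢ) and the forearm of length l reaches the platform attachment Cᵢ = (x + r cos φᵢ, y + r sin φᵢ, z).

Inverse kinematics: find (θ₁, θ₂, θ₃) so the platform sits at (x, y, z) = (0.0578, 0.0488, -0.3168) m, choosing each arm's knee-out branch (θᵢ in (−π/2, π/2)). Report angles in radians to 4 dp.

arm 1 (φ=0.0°): x'=0.0578, y'=0.0488
  A=0.0622, B=-0.3168, C=(l²−L²−A²−y'²−z²)/(2L)=-0.0776
  γ=atan2(-0.3168,0.0622)=-1.3769;  ψ=arccos(-0.2402)=1.8134;  θ1=γ+ψ≈0.4365
φ2=120.0° → target in arm frame (0.0134, -0.0745)
  A cos θ + B sin θ = C:  0.1066·cos θ + -0.3168·sin θ = -0.1220
  √(A²+B²)=0.3343;  θ2 = -1.2461+1.9444 ≈ 0.6983
arm 3 (φ=240.0°): x'=-0.0712, y'=0.0257
  A=0.1912, B=-0.3168, C=(l²−L²−A²−y'²−z²)/(2L)=-0.2065
  θ3 = atan2(B,A) + arccos(C/0.3700) = 1.1351

θ₁ = 0.4365, θ₂ = 0.6983, θ₃ = 1.1351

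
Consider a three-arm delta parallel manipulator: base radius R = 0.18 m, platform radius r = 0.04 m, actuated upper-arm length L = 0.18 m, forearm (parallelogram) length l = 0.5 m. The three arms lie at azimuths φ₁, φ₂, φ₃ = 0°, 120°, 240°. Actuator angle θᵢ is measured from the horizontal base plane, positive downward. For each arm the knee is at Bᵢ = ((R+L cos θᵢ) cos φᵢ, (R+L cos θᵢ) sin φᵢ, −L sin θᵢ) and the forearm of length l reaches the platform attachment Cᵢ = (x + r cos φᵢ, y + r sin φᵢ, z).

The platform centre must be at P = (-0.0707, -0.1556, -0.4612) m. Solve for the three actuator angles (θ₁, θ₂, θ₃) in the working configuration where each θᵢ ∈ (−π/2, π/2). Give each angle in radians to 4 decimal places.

θ₁ = 0.7851, θ₂ = 0.8724, θ₃ = -0.0875

φ1=0.0° → target in arm frame (-0.0707, -0.1556)
  A cos θ + B sin θ = C:  0.2107·cos θ + -0.4612·sin θ = -0.1770
  γ=atan2(-0.4612,0.2107)=-1.1423;  ψ=arccos(-0.3490)=1.9273;  θ1=γ+ψ≈0.7851
arm 2 (φ=120.0°): x'=-0.0994, y'=0.1390
  e−x'=0.2394;  (l²−L²−(e−x')²−y'²−z²)/2L = -0.1993
  γ=atan2(-0.4612,0.2394)=-1.0920;  ψ=arccos(-0.3835)=1.9644;  θ2=γ+ψ≈0.8724
arm 3 (φ=240.0°): x'=0.1701, y'=0.0166
  A=-0.0301, B=-0.4612, C=(l²−L²−A²−y'²−z²)/(2L)=0.0103
  γ=atan2(-0.4612,-0.0301)=-1.6360;  ψ=arccos(0.0223)=1.5485;  θ3=γ+ψ≈-0.0875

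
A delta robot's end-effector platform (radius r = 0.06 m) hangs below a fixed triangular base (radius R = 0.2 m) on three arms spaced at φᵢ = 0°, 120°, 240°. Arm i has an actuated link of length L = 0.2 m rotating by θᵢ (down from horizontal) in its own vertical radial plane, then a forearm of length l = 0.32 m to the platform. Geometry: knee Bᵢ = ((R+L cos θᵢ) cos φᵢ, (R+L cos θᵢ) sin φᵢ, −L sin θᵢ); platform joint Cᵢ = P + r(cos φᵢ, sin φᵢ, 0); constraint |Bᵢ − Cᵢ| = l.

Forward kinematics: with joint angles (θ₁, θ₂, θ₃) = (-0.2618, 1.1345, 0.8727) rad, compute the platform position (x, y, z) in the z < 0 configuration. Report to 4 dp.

arm 1 at φ=0.0°: (R−r)+L cos θ1 = 0.3332;  centre 1 = (0.3332, 0.0000, 0.0518)
φ2=120.0°: virtual centre (-0.1123, 0.1944, -0.1813), radius l
φ3=240.0°: virtual centre (-0.1343, -0.2326, -0.1532), radius l
|centre ₂|²−|centre ₁|² = -0.0304;  |centre ₃|²−|centre ₁|² = -0.0181
[-0.8909 0.3889 -0.4661]·P = -0.0304;  [-0.9349 -0.4651 -0.4100]·P = -0.0181
Cramer: x(z) = 0.0272-0.4836z;  y(z) = -0.0158+0.0906z
sphere 1 gives Az²+Bz+C=0 with A=1.2421, B=0.1895, C=-0.0059;  B²−4AC=0.0651;  roots -0.1790, 0.0264;  negative root z = -0.1790
x = 0.1138, y = -0.0321

(0.1138, -0.0321, -0.1790)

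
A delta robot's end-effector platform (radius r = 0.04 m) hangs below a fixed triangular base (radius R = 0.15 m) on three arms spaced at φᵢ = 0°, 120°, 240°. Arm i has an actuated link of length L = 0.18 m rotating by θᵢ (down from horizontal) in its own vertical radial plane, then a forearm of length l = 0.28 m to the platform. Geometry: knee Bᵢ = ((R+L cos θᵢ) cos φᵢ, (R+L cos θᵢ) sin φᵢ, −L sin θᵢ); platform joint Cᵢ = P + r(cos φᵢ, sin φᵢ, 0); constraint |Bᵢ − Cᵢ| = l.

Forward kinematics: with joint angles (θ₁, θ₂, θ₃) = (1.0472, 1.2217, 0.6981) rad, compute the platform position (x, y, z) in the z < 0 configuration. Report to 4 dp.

(-0.0103, -0.0701, -0.3269)

φ1=0.0°: virtual centre (0.2000, 0.0000, -0.1559), radius l
φ2=120.0°: virtual centre (-0.0858, 0.1486, -0.1691), radius l
φ3=240.0°: virtual centre (-0.1239, -0.2147, -0.1157), radius l
|S₂|²−|S₁|² = -0.0063;  |S₃|²−|S₁|² = 0.0105
linear system: -0.5716x+0.2972y = -0.0063−-0.0265z; -0.6479x+-0.4294y = 0.0105−0.0804z
Cramer: x(z) = -0.0010+0.0285z;  y(z) = -0.0230+0.1441z
sphere 1 gives Az²+Bz+C=0 with A=1.0216, B=0.2937, C=-0.0132;  B²−4AC=0.1400;  roots -0.3269, 0.0394;  negative root z = -0.3269
x = -0.0103, y = -0.0701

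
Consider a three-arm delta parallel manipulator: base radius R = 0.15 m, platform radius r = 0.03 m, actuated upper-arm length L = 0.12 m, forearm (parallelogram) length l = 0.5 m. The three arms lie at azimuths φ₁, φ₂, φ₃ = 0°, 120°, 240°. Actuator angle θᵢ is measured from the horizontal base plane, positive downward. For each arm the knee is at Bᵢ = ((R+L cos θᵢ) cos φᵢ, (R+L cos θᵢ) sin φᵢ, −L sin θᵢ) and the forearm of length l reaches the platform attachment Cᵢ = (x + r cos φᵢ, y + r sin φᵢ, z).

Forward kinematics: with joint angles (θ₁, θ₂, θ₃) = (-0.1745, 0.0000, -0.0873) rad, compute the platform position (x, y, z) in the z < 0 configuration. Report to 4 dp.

(0.0181, -0.0106, -0.4280)

φ1=0.0°: virtual centre (0.2382, 0.0000, 0.0208), radius l
S2 = (0.2400·cos120.0°, 0.2400·sin120.0°, 0.0000) = (-0.1200, 0.2078, 0.0000)
arm 3 at φ=240.0°: ρ3 = 0.2395;  S3 = (-0.1198, -0.2075, 0.0105)
|S₂|²−|S₁|² = 0.0004;  |S₃|²−|S₁|² = 0.0003
linear system: -0.7164x+0.4157y = 0.0004−-0.0417z; -0.7159x+-0.4149y = 0.0003−-0.0207z
det = 0.5948;  x = -0.0005+-0.0436z,  y = 0.0001+0.0252z
quadratic in z: (1.0025)z²+(-0.0209)z+(-0.1926)=0, √Δ=0.8790 → z ∈ {-0.4280, 0.4488}; z = -0.4280 (taking z<0)
x = 0.0181, y = -0.0106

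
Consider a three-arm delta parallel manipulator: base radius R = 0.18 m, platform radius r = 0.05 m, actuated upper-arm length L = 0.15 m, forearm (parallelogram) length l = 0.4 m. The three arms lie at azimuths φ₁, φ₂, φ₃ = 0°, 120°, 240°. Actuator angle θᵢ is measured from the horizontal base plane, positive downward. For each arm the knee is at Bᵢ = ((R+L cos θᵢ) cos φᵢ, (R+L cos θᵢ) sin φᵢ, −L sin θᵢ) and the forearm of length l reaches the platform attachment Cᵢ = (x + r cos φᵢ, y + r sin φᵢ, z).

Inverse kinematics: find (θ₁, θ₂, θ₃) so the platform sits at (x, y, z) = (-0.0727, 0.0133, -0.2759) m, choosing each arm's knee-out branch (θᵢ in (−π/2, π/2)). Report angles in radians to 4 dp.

arm 1 (φ=0.0°): x'=-0.0727, y'=0.0133
  e−x'=0.2027;  (l²−L²−(e−x')²−y'²−z²)/2L = 0.0671
  θ1 = atan2(B,A) + arccos(C/0.3424) = 0.4365
φ2=120.0° → target in arm frame (0.0479, 0.0563)
  A cos θ + B sin θ = C:  0.0821·cos θ + -0.2759·sin θ = 0.1715
  √(A²+B²)=0.2879;  θ2 = -1.2815+0.9324 ≈ -0.3491
rotate P by −φ3: (0.0248, -0.0696, -0.2759)
  A=0.1052, B=-0.2759, C=(l²−L²−A²−y'²−z²)/(2L)=0.1516
  √(A²+B²)=0.2953;  θ3 = -1.2066+1.0317 ≈ -0.1749

θ₁ = 0.4365, θ₂ = -0.3491, θ₃ = -0.1749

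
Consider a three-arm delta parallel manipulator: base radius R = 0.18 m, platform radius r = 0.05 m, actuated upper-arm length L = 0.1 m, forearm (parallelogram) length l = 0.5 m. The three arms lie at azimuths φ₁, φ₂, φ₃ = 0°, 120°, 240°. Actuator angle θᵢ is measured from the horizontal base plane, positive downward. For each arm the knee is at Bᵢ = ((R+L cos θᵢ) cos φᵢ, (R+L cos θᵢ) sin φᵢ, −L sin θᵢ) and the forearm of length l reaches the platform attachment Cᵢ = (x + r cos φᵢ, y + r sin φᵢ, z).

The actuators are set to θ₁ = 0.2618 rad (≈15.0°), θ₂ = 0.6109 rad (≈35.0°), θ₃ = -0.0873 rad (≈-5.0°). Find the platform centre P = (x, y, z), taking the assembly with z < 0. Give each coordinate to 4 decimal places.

(0.0021, -0.0863, -0.4642)

arm 1 at φ=0.0°: e+L cos θ1 = 0.2266;  centre 1 = (0.2266, 0.0000, -0.0259)
arm 2 at φ=120.0°: e+L cos θ2 = 0.2119;  centre 2 = (-0.1060, 0.1835, -0.0574)
arm 3 at φ=240.0°: e+L cos θ3 = 0.2296;  centre 3 = (-0.1148, -0.1989, 0.0087)
eliminate P² terms by subtracting sphere 1 from 2 and 3
linear system: -0.6651x+0.3670y = -0.0038−-0.0630z; -0.6828x+-0.3977y = 0.0008−0.0692z
det = 0.5151;  x = 0.0024+0.0007z,  y = -0.0061+0.1728z
sphere 1 gives Az²+Bz+C=0 with A=1.0299, B=0.0493, C=-0.1990;  B²−4AC=0.8223;  roots -0.4642, 0.4163;  negative root z = -0.4642
x = 0.0021, y = -0.0863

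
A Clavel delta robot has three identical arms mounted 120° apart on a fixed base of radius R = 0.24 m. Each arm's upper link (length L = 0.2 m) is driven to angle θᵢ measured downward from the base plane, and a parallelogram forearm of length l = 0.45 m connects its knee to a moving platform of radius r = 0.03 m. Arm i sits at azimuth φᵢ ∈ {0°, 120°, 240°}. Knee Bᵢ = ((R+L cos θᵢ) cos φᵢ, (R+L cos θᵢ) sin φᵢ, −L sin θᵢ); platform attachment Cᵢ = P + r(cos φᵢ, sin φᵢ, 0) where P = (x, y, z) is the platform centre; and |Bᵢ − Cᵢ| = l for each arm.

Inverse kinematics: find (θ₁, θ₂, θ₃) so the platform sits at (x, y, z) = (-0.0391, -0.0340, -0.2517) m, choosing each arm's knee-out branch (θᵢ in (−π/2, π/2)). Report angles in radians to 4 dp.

θ₁ = 0.5237, θ₂ = 0.3492, θ₃ = -0.0874

rotate P by −φ1: (-0.0391, -0.0340, -0.2517)
  A=0.2491, B=-0.2517, C=(l²−L²−A²−y'²−z²)/(2L)=0.0899
  θ1 = atan2(B,A) + arccos(C/0.3541) = 0.5237
arm 2 (φ=120.0°): x'=-0.0099, y'=0.0509
  A=0.2199, B=-0.2517, C=(l²−L²−A²−y'²−z²)/(2L)=0.1205
  γ=atan2(-0.2517,0.2199)=-0.8527;  ψ=arccos(0.3606)=1.2019;  θ2=γ+ψ≈0.3492
φ3=240.0° → target in arm frame (0.0490, -0.0169)
  A cos θ + B sin θ = C:  0.1610·cos θ + -0.2517·sin θ = 0.1824
  √(A²+B²)=0.2988;  θ3 = -1.0017+0.9144 ≈ -0.0874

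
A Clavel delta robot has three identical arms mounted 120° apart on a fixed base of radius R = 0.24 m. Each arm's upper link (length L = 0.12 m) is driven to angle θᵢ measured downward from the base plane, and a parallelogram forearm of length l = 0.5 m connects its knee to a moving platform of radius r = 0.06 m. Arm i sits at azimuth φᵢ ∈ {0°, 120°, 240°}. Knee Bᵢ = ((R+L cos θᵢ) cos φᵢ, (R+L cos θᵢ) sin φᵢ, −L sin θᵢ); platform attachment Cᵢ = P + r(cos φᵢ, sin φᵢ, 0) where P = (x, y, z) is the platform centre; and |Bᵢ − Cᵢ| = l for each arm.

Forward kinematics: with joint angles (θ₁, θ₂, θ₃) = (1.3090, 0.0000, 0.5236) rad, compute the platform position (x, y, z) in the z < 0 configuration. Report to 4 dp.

S1 = (0.2111·cos0.0°, 0.2111·sin0.0°, -0.1159) = (0.2111, 0.0000, -0.1159)
arm 2 at φ=120.0°: ρ2 = 0.3000;  S2 = (-0.1500, 0.2598, 0.0000)
S3 = (0.2839·cos240.0°, 0.2839·sin240.0°, -0.0600) = (-0.1420, -0.2459, -0.0600)
subtract pairs → two planes through P
[-0.7221 0.5196 0.2318]·P = 0.0320;  [-0.7060 -0.4918 0.1118]·P = 0.0262
det = 0.7220;  x = -0.0407+0.2384z,  y = 0.0051+-0.1149z
sphere 1 gives Az²+Bz+C=0 with A=1.0700, B=0.1106, C=-0.1732;  B²−4AC=0.7534;  roots -0.4573, 0.3539;  negative root z = -0.4573
x = -0.1497, y = 0.0576

(-0.1497, 0.0576, -0.4573)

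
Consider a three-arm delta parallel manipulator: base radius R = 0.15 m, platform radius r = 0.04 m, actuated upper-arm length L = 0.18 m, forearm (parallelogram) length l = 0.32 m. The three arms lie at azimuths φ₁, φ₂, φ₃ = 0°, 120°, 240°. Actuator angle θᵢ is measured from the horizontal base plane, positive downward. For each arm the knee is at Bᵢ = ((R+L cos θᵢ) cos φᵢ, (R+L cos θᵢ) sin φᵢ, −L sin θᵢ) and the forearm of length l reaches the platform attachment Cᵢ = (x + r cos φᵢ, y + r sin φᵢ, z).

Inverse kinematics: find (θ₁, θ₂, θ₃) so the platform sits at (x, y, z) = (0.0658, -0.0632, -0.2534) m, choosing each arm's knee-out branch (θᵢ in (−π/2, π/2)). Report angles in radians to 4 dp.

φ1=0.0° → target in arm frame (0.0658, -0.0632)
  A=0.0442, B=-0.2534, C=(l²−L²−A²−y'²−z²)/(2L)=-0.0004
  √(A²+B²)=0.2572;  θ1 = -1.3981+1.5725 ≈ 0.1744
arm 2 (φ=120.0°): x'=-0.0876, y'=-0.0254
  e−x'=0.1976;  (l²−L²−(e−x')²−y'²−z²)/2L = -0.0942
  √(A²+B²)=0.3214;  θ2 = -0.9084+1.8683 ≈ 0.9599
rotate P by −φ3: (0.0218, 0.0886, -0.2534)
  A=0.0882, B=-0.2534, C=(l²−L²−A²−y'²−z²)/(2L)=-0.0273
  √(A²+B²)=0.2683;  θ3 = -1.2360+1.6728 ≈ 0.4368

θ₁ = 0.1744, θ₂ = 0.9599, θ₃ = 0.4368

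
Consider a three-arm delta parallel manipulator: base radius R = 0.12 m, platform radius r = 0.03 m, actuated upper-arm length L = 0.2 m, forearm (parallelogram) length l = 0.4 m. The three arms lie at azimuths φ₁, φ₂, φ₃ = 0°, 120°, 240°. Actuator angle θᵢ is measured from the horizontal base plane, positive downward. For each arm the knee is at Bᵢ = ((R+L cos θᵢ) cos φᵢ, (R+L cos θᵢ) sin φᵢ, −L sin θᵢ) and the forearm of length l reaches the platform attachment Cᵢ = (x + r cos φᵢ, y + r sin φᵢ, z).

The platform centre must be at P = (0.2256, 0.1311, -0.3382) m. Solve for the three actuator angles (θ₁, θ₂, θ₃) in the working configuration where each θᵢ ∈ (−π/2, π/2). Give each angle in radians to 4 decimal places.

φ1=0.0° → target in arm frame (0.2256, 0.1311)
  A=-0.1356, B=-0.3382, C=(l²−L²−A²−y'²−z²)/(2L)=-0.0749
  θ1 = atan2(B,A) + arccos(C/0.3644) = -0.1743
φ2=120.0° → target in arm frame (0.0007, -0.2609)
  e−x'=0.0893;  (l²−L²−(e−x')²−y'²−z²)/2L = -0.1761
  √(A²+B²)=0.3498;  θ2 = -1.3127+2.0983 ≈ 0.7856
φ3=240.0° → target in arm frame (-0.2263, 0.1298)
  e−x'=0.3163;  (l²−L²−(e−x')²−y'²−z²)/2L = -0.2783
  √(A²+B²)=0.4631;  θ3 = -0.8188+2.2154 ≈ 1.3966

θ₁ = -0.1743, θ₂ = 0.7856, θ₃ = 1.3966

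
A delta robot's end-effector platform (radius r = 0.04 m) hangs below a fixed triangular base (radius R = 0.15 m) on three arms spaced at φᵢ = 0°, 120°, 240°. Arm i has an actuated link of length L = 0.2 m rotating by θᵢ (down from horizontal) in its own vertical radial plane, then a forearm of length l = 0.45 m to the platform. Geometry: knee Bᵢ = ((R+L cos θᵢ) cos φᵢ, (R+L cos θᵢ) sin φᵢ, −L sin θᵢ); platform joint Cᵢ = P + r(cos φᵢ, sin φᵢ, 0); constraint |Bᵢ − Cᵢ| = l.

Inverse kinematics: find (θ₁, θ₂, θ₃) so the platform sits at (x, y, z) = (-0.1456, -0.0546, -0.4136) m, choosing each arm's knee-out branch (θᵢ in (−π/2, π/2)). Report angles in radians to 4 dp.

arm 1 (φ=0.0°): x'=-0.1456, y'=-0.0546
  e−x'=0.2556;  (l²−L²−(e−x')²−y'²−z²)/2L = -0.1922
  γ=atan2(-0.4136,0.2556)=-1.0173;  ψ=arccos(-0.3953)=1.9772;  θ1=γ+ψ≈0.9599
rotate P by −φ2: (0.0255, 0.1534, -0.4136)
  e−x'=0.0845;  (l²−L²−(e−x')²−y'²−z²)/2L = -0.0981
  √(A²+B²)=0.4221;  θ2 = -1.3693+1.8053 ≈ 0.4360
rotate P by −φ3: (0.1201, -0.0988, -0.4136)
  e−x'=-0.0101;  (l²−L²−(e−x')²−y'²−z²)/2L = -0.0461
  γ=atan2(-0.4136,-0.0101)=-1.5952;  ψ=arccos(-0.1113)=1.6824;  θ3=γ+ψ≈0.0872

θ₁ = 0.9599, θ₂ = 0.4360, θ₃ = 0.0872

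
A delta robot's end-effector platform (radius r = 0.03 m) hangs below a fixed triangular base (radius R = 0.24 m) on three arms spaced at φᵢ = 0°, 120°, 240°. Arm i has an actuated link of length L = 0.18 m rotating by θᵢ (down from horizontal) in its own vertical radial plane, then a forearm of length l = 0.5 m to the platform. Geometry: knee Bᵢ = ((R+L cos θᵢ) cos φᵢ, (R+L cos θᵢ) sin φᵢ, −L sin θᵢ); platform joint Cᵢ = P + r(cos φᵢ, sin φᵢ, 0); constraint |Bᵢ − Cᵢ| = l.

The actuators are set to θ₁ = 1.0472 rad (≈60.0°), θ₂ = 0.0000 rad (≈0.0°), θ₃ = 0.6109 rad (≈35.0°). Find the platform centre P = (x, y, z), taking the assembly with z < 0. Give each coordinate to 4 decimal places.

φ1=0.0°: virtual centre (0.3000, 0.0000, -0.1559), radius l
arm 2 at φ=120.0°: (R−r)+L cos θ2 = 0.3900;  centre 2 = (-0.1950, 0.3377, 0.0000)
φ3=240.0°: virtual centre (-0.1787, -0.3096, -0.1032), radius l
eliminate P² terms by subtracting sphere 1 from 2 and 3
linear system: -0.9900x+0.6755y = 0.0378−0.3118z; -0.9574x+-0.6191y = 0.0241−0.1053z
det = 1.2597;  x = -0.0315+0.2097z,  y = 0.0098+-0.1542z
into |P−centre ₁|² = l²: 1.0678z² + 0.1697z + -0.1157 = 0;  Δ = 0.5230;  z = -0.4181 or 0.2592 → z<0 root = -0.4181
x = -0.1192, y = 0.0743

(-0.1192, 0.0743, -0.4181)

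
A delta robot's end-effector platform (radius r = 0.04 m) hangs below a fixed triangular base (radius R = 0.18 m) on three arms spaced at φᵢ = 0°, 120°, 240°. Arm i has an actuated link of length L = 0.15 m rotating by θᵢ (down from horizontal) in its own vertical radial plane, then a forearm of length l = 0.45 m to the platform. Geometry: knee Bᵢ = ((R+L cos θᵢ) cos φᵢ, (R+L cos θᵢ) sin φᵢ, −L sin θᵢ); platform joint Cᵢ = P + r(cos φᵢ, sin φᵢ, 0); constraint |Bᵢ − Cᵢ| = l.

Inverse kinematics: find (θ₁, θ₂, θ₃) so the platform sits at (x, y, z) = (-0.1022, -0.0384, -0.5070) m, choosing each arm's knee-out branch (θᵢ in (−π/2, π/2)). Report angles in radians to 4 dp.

θ₁ = 1.3964, θ₂ = 0.9599, θ₃ = 0.6979

φ1=0.0° → target in arm frame (-0.1022, -0.0384)
  A cos θ + B sin θ = C:  0.2422·cos θ + -0.5070·sin θ = -0.4573
  √(A²+B²)=0.5619;  θ1 = -1.1251+2.5215 ≈ 1.3964
φ2=120.0° → target in arm frame (0.0178, 0.1077)
  A=0.1222, B=-0.5070, C=(l²−L²−A²−y'²−z²)/(2L)=-0.3452
  √(A²+B²)=0.5215;  θ2 = -1.3344+2.2943 ≈ 0.9599
arm 3 (φ=240.0°): x'=0.0844, y'=-0.0693
  e−x'=0.0556;  (l²−L²−(e−x')²−y'²−z²)/2L = -0.2832
  θ3 = atan2(B,A) + arccos(C/0.5100) = 0.6979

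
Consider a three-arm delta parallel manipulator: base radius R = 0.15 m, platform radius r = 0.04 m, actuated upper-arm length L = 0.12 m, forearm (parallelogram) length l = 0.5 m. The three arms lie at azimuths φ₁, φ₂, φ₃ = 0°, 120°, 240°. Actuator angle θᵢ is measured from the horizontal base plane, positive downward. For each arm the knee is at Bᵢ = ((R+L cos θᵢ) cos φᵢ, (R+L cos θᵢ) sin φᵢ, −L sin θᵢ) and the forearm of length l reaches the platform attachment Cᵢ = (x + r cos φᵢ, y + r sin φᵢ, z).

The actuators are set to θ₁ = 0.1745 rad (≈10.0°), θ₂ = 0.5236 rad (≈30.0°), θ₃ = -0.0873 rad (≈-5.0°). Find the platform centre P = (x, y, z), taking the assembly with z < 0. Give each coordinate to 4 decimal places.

arm 1 at φ=0.0°: ρ1 = 0.2282;  centre 1 = (0.2282, 0.0000, -0.0208)
φ2=120.0°: virtual centre (-0.1070, 0.1853, -0.0600), radius l
arm 3 at φ=240.0°: ρ3 = 0.2295;  centre 3 = (-0.1148, -0.1988, 0.0105)
|centre ₂|²−|centre ₁|² = -0.0031;  |centre ₃|²−|centre ₁|² = 0.0003
[-0.6703 0.3705 -0.0783]·P = -0.0031;  [-0.6859 -0.3976 0.0626]·P = 0.0003
Cramer: x(z) = 0.0022-0.0153z;  y(z) = -0.0045+0.1838z
quadratic in z: (1.0340)z²+(0.0469)z+(-0.1985)=0, √Δ=0.9072 → z ∈ {-0.4614, 0.4160}; z = -0.4614 (taking z<0)
x = 0.0092, y = -0.0893

(0.0092, -0.0893, -0.4614)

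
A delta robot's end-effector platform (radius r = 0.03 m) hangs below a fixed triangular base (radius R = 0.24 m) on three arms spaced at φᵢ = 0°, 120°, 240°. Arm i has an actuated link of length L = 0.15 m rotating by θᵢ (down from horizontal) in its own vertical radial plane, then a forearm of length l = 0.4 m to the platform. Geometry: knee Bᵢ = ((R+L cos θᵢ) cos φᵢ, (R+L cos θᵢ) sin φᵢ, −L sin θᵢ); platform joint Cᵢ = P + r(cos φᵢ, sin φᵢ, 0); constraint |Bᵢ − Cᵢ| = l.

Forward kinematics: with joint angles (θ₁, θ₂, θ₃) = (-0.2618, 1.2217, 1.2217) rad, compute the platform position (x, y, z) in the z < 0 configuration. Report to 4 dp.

(0.1542, 0.0000, -0.3072)

arm 1 at φ=0.0°: e+L cos θ1 = 0.3549;  O1 = (0.3549, 0.0000, 0.0388)
arm 2 at φ=120.0°: e+L cos θ2 = 0.2613;  O2 = (-0.1307, 0.2263, -0.1410)
arm 3 at φ=240.0°: e+L cos θ3 = 0.2613;  O3 = (-0.1307, -0.2263, -0.1410)
eliminate P² terms by subtracting sphere 1 from 2 and 3
linear system: -0.9711x+0.4526y = -0.0393−-0.3596z; -0.9711x+-0.4526y = -0.0393−-0.3596z
det = 0.8790;  x = 0.0405+-0.3703z,  y = 0.0000+0.0000z
sphere 1 gives Az²+Bz+C=0 with A=1.1371, B=0.1552, C=-0.0596;  B²−4AC=0.2953;  roots -0.3072, 0.1707;  negative root z = -0.3072
x = 0.1542, y = 0.0000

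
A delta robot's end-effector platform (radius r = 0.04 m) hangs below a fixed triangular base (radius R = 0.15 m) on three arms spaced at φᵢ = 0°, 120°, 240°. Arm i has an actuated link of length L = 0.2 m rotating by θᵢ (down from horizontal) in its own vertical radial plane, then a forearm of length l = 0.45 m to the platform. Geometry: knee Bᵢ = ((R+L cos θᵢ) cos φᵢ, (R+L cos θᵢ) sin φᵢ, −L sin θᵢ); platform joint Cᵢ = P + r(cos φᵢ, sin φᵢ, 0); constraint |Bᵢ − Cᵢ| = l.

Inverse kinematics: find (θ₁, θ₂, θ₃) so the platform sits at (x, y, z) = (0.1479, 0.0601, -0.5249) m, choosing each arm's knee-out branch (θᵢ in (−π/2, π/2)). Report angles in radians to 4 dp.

θ₁ = 0.5234, θ₂ = 1.0470, θ₃ = 1.3087

φ1=0.0° → target in arm frame (0.1479, 0.0601)
  A=-0.0379, B=-0.5249, C=(l²−L²−A²−y'²−z²)/(2L)=-0.2952
  θ1 = atan2(B,A) + arccos(C/0.5263) = 0.5234
rotate P by −φ2: (-0.0219, -0.1581, -0.5249)
  e−x'=0.1319;  (l²−L²−(e−x')²−y'²−z²)/2L = -0.3886
  θ2 = atan2(B,A) + arccos(C/0.5412) = 1.0470
arm 3 (φ=240.0°): x'=-0.1260, y'=0.0980
  e−x'=0.2360;  (l²−L²−(e−x')²−y'²−z²)/2L = -0.4458
  √(A²+B²)=0.5755;  θ3 = -1.1483+2.4569 ≈ 1.3087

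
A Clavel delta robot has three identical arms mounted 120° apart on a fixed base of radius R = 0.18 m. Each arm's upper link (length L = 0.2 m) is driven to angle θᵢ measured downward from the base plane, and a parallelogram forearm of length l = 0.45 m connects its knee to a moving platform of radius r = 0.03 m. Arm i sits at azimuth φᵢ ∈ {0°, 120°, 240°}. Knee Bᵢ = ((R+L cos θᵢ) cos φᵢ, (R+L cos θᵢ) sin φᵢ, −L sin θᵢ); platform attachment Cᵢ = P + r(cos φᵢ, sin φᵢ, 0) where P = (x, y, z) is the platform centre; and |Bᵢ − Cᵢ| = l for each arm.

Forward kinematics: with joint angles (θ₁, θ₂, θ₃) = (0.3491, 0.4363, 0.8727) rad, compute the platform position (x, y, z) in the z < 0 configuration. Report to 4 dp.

(0.0558, 0.0713, -0.4116)

arm 1 at φ=0.0°: (R−r)+L cos θ1 = 0.3379;  S1 = (0.3379, 0.0000, -0.0684)
S2 = (0.3313·cos120.0°, 0.3313·sin120.0°, -0.0845) = (-0.1656, 0.2869, -0.0845)
arm 3 at φ=240.0°: (R−r)+L cos θ3 = 0.2786;  S3 = (-0.1393, -0.2412, -0.1532)
eliminate P² terms by subtracting sphere 1 from 2 and 3
[-1.0071 0.5738 -0.0322]·P = -0.0020;  [-0.9544 -0.4825 -0.1696]·P = -0.0178
det = 1.0335;  x = 0.0108+-0.1092z,  y = 0.0155+-0.1355z
sphere 1 gives Az²+Bz+C=0 with A=1.0303, B=0.2041, C=-0.0906;  B²−4AC=0.4149;  roots -0.4116, 0.2136;  negative root z = -0.4116
x = 0.0558, y = 0.0713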